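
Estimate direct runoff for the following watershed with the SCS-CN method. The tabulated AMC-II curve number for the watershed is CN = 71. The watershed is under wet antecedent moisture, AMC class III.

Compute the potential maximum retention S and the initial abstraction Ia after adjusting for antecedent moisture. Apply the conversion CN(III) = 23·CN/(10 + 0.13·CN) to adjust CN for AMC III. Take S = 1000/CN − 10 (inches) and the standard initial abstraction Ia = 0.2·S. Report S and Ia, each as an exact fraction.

Wet (AMC III): CN(III) = 23·71/(10 + 0.13·71) = 1633/(1923/100) = 163300/1923 ≈ 84.919
Max retention: S = 1000/(163300/1923) − 10 = 2900/1633 in (≈ 1.776 in)
Ia = 0.2S: 0.2·1.776 = 0.355 in (exactly 580/1633)

S = 2900/1633 in ≈ 1.776 in; Ia = 580/1633 in ≈ 0.355 in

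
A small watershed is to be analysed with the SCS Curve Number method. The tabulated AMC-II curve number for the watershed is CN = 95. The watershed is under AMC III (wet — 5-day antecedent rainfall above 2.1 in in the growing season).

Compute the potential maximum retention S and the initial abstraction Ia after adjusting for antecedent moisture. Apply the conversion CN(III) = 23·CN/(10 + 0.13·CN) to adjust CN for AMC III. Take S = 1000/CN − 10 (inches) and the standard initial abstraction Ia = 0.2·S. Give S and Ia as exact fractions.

S = 100/437 in ≈ 0.229 in; Ia = 20/437 in ≈ 0.046 in

Adjust CN=95 to AMC III: 23·95/(10 + 0.13·95) → 2185 ÷ (447/20) = 43700/447 ≈ 97.763
Max retention: S = 1000/(43700/447) − 10 = 100/437 in (≈ 0.229 in)
Ia = 0.2S: 0.2·0.229 = 0.046 in (exactly 20/437)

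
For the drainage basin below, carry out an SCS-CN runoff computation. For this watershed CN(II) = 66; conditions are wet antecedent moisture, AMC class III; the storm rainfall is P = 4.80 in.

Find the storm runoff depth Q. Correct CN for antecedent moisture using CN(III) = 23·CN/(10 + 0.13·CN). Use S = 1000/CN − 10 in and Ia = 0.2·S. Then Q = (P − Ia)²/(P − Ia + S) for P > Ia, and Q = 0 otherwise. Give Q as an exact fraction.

Q = 34097282/11866965 in ≈ 2.873 in

Adjust CN=66 to AMC III: 23·66/(10 + 0.13·66) → 1518 ÷ (929/50) = 75900/929 ≈ 81.701
S = 1000/(75900/929) − 10 = 1700/759 in ≈ 2.240 in
Initial abstraction Ia = S/5 = (1700/759)/5 = 340/759 ≈ 0.448 in
P − Ia = 4.800 − 0.448 = 16516/3795 ≈ 4.352 in (> 0, runoff occurs)
Runoff Q = (P−Ia)²/(P−Ia+S) = (4.352)²/(4.352+2.240) = 34097282/11866965 ≈ 2.873 in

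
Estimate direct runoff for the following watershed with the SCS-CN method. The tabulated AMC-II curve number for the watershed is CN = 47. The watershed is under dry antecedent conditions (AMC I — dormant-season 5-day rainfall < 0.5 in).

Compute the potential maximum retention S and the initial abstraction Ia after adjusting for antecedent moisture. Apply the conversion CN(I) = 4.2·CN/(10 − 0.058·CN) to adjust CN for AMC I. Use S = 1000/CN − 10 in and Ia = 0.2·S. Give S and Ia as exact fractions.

Dry (AMC I): CN(I) = 4.2·47/(10 − 0.058·47) = (987/5)/(3637/500) = 98700/3637 ≈ 27.138
Retention S: 1000/CN − 10 with CN=27.138 → S = 26500/987 ≈ 26.849 in
Initial abstraction Ia = S/5 = (26500/987)/5 = 5300/987 ≈ 5.370 in

S = 26500/987 in ≈ 26.849 in; Ia = 5300/987 in ≈ 5.370 in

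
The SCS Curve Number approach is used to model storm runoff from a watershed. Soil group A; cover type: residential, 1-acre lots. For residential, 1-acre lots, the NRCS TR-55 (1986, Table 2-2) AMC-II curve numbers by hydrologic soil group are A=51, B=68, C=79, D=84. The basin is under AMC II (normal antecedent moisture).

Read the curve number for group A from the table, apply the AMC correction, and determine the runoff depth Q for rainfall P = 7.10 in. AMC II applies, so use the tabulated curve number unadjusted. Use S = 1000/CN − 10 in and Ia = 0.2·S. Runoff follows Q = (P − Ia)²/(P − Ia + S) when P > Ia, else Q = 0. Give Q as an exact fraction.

Q = 6974881/3845910 in ≈ 1.814 in

NRCS table: residential, 1-acre lots, soil group A → CN(II) = 51
CN(II) = 51; AMC II needs no correction.
Max retention: S = 1000/51 − 10 = 490/51 in (≈ 9.608 in)
Initial abstraction Ia = S/5 = (490/51)/5 = 98/51 ≈ 1.922 in
Excess rainfall: 7.100 − 1.922 = 5.178 in; P > Ia so Q > 0
Runoff Q = (P−Ia)²/(P−Ia+S) = (5.178)²/(5.178+9.608) = 6974881/3845910 ≈ 1.814 in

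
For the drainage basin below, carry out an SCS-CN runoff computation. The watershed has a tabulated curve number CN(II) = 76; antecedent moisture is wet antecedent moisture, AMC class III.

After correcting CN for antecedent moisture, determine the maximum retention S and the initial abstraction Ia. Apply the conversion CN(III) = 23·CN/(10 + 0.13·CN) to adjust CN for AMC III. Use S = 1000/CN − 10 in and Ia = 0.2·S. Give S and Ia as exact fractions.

Adjust CN=76 to AMC III: 23·76/(10 + 0.13·76) → 1748 ÷ (497/25) = 43700/497 ≈ 87.928
S = 1000/(43700/497) − 10 = 600/437 in ≈ 1.373 in
Ia = 0.2·(600/437) = 120/437 in ≈ 0.275 in

S = 600/437 in ≈ 1.373 in; Ia = 120/437 in ≈ 0.275 in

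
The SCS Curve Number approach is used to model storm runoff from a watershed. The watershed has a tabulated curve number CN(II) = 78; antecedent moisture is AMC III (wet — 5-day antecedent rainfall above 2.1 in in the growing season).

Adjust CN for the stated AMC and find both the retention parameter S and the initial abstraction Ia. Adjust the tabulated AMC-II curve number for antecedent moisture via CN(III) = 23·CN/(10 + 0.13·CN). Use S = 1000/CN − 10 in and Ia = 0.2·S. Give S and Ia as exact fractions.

Wet (AMC III): CN(III) = 23·78/(10 + 0.13·78) = 1794/(1007/50) = 89700/1007 ≈ 89.076
Max retention: S = 1000/(89700/1007) − 10 = 1100/897 in (≈ 1.226 in)
Ia = 0.2S: 0.2·1.226 = 0.245 in (exactly 220/897)

S = 1100/897 in ≈ 1.226 in; Ia = 220/897 in ≈ 0.245 in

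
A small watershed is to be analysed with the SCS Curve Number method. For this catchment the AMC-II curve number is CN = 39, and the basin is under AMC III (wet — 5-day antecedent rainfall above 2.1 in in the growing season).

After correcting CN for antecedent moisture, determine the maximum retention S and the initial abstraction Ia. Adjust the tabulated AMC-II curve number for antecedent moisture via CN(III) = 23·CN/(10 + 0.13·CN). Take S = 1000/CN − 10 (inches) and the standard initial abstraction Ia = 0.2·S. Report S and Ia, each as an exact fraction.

S = 6100/897 in ≈ 6.800 in; Ia = 1220/897 in ≈ 1.360 in

Wet (AMC III): CN(III) = 23·39/(10 + 0.13·39) = 897/(1507/100) = 89700/1507 ≈ 59.522
S = 1000/(89700/1507) − 10 = 6100/897 in ≈ 6.800 in
Ia = 0.2·(6100/897) = 1220/897 in ≈ 1.360 in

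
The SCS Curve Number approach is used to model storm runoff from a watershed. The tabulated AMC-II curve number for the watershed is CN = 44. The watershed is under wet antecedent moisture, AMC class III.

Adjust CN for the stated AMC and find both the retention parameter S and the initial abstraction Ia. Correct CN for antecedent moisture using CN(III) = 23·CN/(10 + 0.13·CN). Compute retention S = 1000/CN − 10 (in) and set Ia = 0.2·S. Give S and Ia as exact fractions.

S = 1400/253 in ≈ 5.534 in; Ia = 280/253 in ≈ 1.107 in

CN(III) from CN(II)=44: (23·44)/(10 + 0.13·44) = 25300/393 ≈ 64.377
S = 1000/(25300/393) − 10 = 1400/253 in ≈ 5.534 in
Ia = 0.2·(1400/253) = 280/253 in ≈ 1.107 in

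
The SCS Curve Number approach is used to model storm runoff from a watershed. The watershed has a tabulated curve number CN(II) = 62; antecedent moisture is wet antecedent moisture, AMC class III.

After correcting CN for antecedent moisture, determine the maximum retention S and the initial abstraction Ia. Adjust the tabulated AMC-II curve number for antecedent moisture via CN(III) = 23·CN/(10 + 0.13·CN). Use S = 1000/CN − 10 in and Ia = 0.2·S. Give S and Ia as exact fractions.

S = 1900/713 in ≈ 2.665 in; Ia = 380/713 in ≈ 0.533 in

Wet (AMC III): CN(III) = 23·62/(10 + 0.13·62) = 1426/(903/50) = 71300/903 ≈ 78.959
S = 1000/(71300/903) − 10 = 1900/713 in ≈ 2.665 in
Ia = 0.2·(1900/713) = 380/713 in ≈ 0.533 in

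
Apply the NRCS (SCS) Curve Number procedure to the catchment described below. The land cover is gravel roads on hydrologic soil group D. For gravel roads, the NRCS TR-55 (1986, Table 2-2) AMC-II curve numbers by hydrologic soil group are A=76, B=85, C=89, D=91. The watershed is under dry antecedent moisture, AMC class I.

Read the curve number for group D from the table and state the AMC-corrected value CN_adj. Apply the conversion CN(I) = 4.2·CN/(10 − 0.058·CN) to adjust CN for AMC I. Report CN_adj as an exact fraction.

CN_adj = 63700/787 ≈ 80.940

NRCS table: gravel roads, soil group D → CN(II) = 91
Adjust CN=91 to AMC I: 4.2·91/(10 − 0.058·91) → (1911/5) ÷ (2361/500) = 63700/787 ≈ 80.940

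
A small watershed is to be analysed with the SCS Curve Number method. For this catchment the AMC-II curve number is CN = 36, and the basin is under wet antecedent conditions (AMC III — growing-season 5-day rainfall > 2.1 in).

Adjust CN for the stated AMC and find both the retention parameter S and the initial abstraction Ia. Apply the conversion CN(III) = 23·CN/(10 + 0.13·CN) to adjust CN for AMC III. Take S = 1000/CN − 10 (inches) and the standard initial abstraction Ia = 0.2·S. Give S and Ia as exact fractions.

S = 1600/207 in ≈ 7.729 in; Ia = 320/207 in ≈ 1.546 in

Wet (AMC III): CN(III) = 23·36/(10 + 0.13·36) = 828/(367/25) = 20700/367 ≈ 56.403
Max retention: S = 1000/(20700/367) − 10 = 1600/207 in (≈ 7.729 in)
Ia = 0.2·(1600/207) = 320/207 in ≈ 1.546 in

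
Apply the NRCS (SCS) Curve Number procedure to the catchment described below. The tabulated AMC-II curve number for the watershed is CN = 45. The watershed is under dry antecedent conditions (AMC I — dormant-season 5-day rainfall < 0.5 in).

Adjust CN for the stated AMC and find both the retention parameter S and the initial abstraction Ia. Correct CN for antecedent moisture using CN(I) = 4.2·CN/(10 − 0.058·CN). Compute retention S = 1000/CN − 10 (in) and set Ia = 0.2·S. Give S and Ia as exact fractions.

S = 5500/189 in ≈ 29.101 in; Ia = 1100/189 in ≈ 5.820 in

CN(I) from CN(II)=45: (4.2·45)/(10 − 0.058·45) = 18900/739 ≈ 25.575
S = 1000/(18900/739) − 10 = 5500/189 in ≈ 29.101 in
Ia = 0.2·(5500/189) = 1100/189 in ≈ 5.820 in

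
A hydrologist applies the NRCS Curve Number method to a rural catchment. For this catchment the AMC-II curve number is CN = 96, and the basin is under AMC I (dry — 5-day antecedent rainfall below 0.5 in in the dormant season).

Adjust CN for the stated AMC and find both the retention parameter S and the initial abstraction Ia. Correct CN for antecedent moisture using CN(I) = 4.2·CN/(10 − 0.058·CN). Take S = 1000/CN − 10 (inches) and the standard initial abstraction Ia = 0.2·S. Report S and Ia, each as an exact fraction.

Adjust CN=96 to AMC I: 4.2·96/(10 − 0.058·96) → (2016/5) ÷ (554/125) = 25200/277 ≈ 90.975
Retention S: 1000/CN − 10 with CN=90.975 → S = 125/126 ≈ 0.992 in
Ia = 0.2S: 0.2·0.992 = 0.198 in (exactly 25/126)

S = 125/126 in ≈ 0.992 in; Ia = 25/126 in ≈ 0.198 in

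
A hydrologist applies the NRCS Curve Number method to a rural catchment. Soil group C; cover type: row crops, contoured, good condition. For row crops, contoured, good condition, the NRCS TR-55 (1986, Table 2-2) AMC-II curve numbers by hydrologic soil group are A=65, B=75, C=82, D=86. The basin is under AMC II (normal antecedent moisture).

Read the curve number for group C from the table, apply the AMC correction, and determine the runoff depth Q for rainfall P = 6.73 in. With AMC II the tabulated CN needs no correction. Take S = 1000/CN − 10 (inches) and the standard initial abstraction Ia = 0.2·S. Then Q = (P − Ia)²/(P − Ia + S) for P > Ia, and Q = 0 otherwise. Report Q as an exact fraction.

Q = 665278849/142651300 in ≈ 4.664 in

NRCS table: row crops, contoured, good condition, soil group C → CN(II) = 82
Average conditions: CN = 82 (no AMC adjustment).
S = 1000/82 − 10 = 90/41 in ≈ 2.195 in
Initial abstraction Ia = S/5 = (90/41)/5 = 18/41 ≈ 0.439 in
P − Ia = 6.730 − 0.439 = 25793/4100 ≈ 6.291 in (> 0, runoff occurs)
Runoff Q = (P−Ia)²/(P−Ia+S) = (6.291)²/(6.291+2.195) = 665278849/142651300 ≈ 4.664 in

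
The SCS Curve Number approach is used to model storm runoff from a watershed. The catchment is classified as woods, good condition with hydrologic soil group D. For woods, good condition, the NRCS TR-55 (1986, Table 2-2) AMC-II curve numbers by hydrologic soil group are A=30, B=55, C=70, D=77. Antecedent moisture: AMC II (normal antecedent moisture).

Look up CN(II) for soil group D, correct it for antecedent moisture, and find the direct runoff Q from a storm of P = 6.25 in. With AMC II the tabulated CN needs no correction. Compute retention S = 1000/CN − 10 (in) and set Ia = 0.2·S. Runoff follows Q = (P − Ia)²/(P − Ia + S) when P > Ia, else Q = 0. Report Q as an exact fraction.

Q = 3031081/819588 in ≈ 3.698 in

NRCS table: woods, good condition, soil group D → CN(II) = 77
AMC II — tabulated CN = 77 applies directly.
S = 1000/77 − 10 = 230/77 in ≈ 2.987 in
Ia = 0.2·(230/77) = 46/77 in ≈ 0.597 in
Since P=6.250 > Ia=0.597: effective rainfall P−Ia = 1741/308 in
Q: (1741/308)² ÷ (2661/308) = 3031081/819588 in (≈ 3.698 in)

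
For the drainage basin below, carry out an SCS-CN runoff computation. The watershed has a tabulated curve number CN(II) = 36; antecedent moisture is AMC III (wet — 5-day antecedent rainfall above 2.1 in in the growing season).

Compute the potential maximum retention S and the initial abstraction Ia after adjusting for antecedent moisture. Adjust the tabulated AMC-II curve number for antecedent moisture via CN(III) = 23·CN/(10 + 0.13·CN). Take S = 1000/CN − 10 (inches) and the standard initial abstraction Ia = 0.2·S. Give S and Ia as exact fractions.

CN(III) from CN(II)=36: (23·36)/(10 + 0.13·36) = 20700/367 ≈ 56.403
Retention S: 1000/CN − 10 with CN=56.403 → S = 1600/207 ≈ 7.729 in
Ia = 0.2S: 0.2·7.729 = 1.546 in (exactly 320/207)

S = 1600/207 in ≈ 7.729 in; Ia = 320/207 in ≈ 1.546 in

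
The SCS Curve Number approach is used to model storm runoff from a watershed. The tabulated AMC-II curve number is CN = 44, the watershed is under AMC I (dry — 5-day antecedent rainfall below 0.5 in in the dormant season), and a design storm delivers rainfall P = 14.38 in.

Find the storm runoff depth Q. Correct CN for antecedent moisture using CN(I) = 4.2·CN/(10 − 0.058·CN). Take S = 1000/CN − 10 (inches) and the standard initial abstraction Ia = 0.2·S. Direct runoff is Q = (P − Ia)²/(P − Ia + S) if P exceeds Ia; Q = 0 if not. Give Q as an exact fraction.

Adjust CN=44 to AMC I: 4.2·44/(10 − 0.058·44) → (924/5) ÷ (931/125) = 3300/133 ≈ 24.812
Retention S: 1000/CN − 10 with CN=24.812 → S = 1000/33 ≈ 30.303 in
Initial abstraction Ia = S/5 = (1000/33)/5 = 200/33 ≈ 6.061 in
Since P=14.380 > Ia=6.061: effective rainfall P−Ia = 13727/1650 in
Runoff Q = (P−Ia)²/(P−Ia+S) = (8.319)²/(8.319+30.303) = 188430529/105149550 ≈ 1.792 in

Q = 188430529/105149550 in ≈ 1.792 in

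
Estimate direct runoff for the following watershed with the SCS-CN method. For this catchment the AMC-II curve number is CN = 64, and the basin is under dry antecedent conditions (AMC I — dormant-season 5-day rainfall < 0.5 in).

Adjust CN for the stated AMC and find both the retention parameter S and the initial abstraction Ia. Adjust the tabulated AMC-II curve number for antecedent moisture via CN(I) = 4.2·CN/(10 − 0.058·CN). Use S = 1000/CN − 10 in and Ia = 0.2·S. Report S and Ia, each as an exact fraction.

S = 375/28 in ≈ 13.393 in; Ia = 75/28 in ≈ 2.679 in

CN(I) from CN(II)=64: (4.2·64)/(10 − 0.058·64) = 5600/131 ≈ 42.748
Retention S: 1000/CN − 10 with CN=42.748 → S = 375/28 ≈ 13.393 in
Ia = 0.2·(375/28) = 75/28 in ≈ 2.679 in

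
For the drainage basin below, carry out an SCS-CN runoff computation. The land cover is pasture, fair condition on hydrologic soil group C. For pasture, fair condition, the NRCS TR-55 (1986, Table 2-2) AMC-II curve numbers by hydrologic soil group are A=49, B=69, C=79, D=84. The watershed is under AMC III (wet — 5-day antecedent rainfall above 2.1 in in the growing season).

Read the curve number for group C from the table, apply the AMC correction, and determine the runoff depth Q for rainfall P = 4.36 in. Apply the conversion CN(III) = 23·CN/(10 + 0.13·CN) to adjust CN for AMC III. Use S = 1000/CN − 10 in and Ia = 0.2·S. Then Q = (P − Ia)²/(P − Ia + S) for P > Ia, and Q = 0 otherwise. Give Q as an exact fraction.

NRCS table: pasture, fair condition, soil group C → CN(II) = 79
Adjust CN=79 to AMC III: 23·79/(10 + 0.13·79) → 1817 ÷ (2027/100) = 181700/2027 ≈ 89.640
Retention S: 1000/CN − 10 with CN=89.640 → S = 2100/1817 ≈ 1.156 in
Ia = 0.2S: 0.2·1.156 = 0.231 in (exactly 420/1817)
Since P=4.360 > Ia=0.231: effective rainfall P−Ia = 187553/45425 in
Q: (187553/45425)² ÷ (240053/45425) = 35176127809/10904407525 in (≈ 3.226 in)

Q = 35176127809/10904407525 in ≈ 3.226 in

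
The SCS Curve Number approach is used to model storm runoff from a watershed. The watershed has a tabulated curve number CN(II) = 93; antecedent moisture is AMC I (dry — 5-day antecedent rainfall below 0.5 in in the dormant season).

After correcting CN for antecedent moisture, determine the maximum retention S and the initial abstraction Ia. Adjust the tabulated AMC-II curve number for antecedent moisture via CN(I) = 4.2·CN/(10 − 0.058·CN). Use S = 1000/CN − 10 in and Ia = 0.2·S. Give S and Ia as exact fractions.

S = 500/279 in ≈ 1.792 in; Ia = 100/279 in ≈ 0.358 in

Adjust CN=93 to AMC I: 4.2·93/(10 − 0.058·93) → (1953/5) ÷ (2303/500) = 27900/329 ≈ 84.802
S = 1000/(27900/329) − 10 = 500/279 in ≈ 1.792 in
Ia = 0.2S: 0.2·1.792 = 0.358 in (exactly 100/279)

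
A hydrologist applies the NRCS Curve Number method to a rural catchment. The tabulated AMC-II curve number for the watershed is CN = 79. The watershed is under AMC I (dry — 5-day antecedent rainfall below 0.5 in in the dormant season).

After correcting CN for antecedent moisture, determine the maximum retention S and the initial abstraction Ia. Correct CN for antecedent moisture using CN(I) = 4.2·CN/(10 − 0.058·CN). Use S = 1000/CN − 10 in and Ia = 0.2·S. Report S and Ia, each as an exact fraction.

S = 500/79 in ≈ 6.329 in; Ia = 100/79 in ≈ 1.266 in

CN(I) from CN(II)=79: (4.2·79)/(10 − 0.058·79) = 7900/129 ≈ 61.240
S = 1000/(7900/129) − 10 = 500/79 in ≈ 6.329 in
Ia = 0.2S: 0.2·6.329 = 1.266 in (exactly 100/79)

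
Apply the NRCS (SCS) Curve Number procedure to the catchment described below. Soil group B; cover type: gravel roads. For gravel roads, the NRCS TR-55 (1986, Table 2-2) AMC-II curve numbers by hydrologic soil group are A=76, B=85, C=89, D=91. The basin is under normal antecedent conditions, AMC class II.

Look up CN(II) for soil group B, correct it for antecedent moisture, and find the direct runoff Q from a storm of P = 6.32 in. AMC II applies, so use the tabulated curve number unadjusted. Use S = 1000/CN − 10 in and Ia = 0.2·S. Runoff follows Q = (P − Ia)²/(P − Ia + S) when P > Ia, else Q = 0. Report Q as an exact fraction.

NRCS table: gravel roads, soil group B → CN(II) = 85
AMC II — tabulated CN = 85 applies directly.
S = 1000/85 − 10 = 30/17 in ≈ 1.765 in
Ia = 0.2·(30/17) = 6/17 in ≈ 0.353 in
P − Ia = 6.320 − 0.353 = 2536/425 ≈ 5.967 in (> 0, runoff occurs)
Runoff Q = (P−Ia)²/(P−Ia+S) = (5.967)²/(5.967+1.765) = 3215648/698275 ≈ 4.605 in

Q = 3215648/698275 in ≈ 4.605 in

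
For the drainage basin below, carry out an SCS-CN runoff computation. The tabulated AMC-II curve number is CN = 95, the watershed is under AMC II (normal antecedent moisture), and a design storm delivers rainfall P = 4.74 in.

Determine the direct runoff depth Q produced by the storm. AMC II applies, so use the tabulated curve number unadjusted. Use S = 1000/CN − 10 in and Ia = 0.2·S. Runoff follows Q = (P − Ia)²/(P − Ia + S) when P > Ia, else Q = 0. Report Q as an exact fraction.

Q = 19386409/4657850 in ≈ 4.162 in

CN(II) = 95; AMC II needs no correction.
Max retention: S = 1000/95 − 10 = 10/19 in (≈ 0.526 in)
Initial abstraction Ia = S/5 = (10/19)/5 = 2/19 ≈ 0.105 in
Excess rainfall: 4.740 − 0.105 = 4.635 in; P > Ia so Q > 0
Runoff Q = (P−Ia)²/(P−Ia+S) = (4.635)²/(4.635+0.526) = 19386409/4657850 ≈ 4.162 in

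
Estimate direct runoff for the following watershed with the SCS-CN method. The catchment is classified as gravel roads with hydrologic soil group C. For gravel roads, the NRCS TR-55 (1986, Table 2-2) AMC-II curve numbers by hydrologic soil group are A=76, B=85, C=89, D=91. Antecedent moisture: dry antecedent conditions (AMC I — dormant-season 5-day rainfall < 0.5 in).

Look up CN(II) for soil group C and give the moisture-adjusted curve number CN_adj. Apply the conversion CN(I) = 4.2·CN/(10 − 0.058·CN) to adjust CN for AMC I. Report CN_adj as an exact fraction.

CN_adj = 186900/2419 ≈ 77.263

NRCS table: gravel roads, soil group C → CN(II) = 89
Dry (AMC I): CN(I) = 4.2·89/(10 − 0.058·89) = (1869/5)/(2419/500) = 186900/2419 ≈ 77.263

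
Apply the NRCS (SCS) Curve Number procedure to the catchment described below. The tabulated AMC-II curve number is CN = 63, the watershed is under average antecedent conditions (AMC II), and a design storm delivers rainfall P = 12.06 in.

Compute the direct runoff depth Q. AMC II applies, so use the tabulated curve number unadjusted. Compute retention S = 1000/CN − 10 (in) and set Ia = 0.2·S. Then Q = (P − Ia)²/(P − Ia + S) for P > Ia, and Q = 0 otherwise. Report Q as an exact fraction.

CN(II) = 63; AMC II needs no correction.
S = 1000/63 − 10 = 370/63 in ≈ 5.873 in
Initial abstraction Ia = S/5 = (370/63)/5 = 74/63 ≈ 1.175 in
Since P=12.060 > Ia=1.175: effective rainfall P−Ia = 34289/3150 in
Runoff Q = (P−Ia)²/(P−Ia+S) = (10.885)²/(10.885+5.873) = 1175735521/166285350 ≈ 7.071 in

Q = 1175735521/166285350 in ≈ 7.071 in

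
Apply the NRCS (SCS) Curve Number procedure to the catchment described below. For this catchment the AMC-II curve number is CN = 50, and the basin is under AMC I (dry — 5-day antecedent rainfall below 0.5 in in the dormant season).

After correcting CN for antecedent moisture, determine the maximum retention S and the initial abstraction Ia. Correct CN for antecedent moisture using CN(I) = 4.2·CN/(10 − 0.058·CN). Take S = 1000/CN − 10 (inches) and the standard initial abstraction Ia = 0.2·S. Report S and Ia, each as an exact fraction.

S = 500/21 in ≈ 23.810 in; Ia = 100/21 in ≈ 4.762 in

CN(I) from CN(II)=50: (4.2·50)/(10 − 0.058·50) = 2100/71 ≈ 29.577
Max retention: S = 1000/(2100/71) − 10 = 500/21 in (≈ 23.810 in)
Initial abstraction Ia = S/5 = (500/21)/5 = 100/21 ≈ 4.762 in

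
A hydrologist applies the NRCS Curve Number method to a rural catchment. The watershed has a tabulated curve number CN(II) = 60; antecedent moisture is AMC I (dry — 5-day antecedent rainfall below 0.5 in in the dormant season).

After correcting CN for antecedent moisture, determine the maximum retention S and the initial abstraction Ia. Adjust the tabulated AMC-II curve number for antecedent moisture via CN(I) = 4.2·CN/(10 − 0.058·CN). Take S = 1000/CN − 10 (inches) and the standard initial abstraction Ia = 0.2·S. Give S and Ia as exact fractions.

S = 1000/63 in ≈ 15.873 in; Ia = 200/63 in ≈ 3.175 in

Adjust CN=60 to AMC I: 4.2·60/(10 − 0.058·60) → 252 ÷ (163/25) = 6300/163 ≈ 38.650
S = 1000/(6300/163) − 10 = 1000/63 in ≈ 15.873 in
Ia = 0.2·(1000/63) = 200/63 in ≈ 3.175 in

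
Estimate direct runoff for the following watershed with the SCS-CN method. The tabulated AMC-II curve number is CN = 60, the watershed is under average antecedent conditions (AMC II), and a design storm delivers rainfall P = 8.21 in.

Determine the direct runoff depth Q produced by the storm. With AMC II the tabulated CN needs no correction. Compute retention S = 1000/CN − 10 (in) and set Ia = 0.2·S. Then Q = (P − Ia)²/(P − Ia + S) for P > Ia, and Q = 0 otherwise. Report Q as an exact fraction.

AMC II — tabulated CN = 60 applies directly.
Retention S: 1000/CN − 10 with CN=60.000 → S = 20/3 ≈ 6.667 in
Ia = 0.2·(20/3) = 4/3 in ≈ 1.333 in
Since P=8.210 > Ia=1.333: effective rainfall P−Ia = 2063/300 in
Q: (2063/300)² ÷ (4063/300) = 4255969/1218900 in (≈ 3.492 in)

Q = 4255969/1218900 in ≈ 3.492 in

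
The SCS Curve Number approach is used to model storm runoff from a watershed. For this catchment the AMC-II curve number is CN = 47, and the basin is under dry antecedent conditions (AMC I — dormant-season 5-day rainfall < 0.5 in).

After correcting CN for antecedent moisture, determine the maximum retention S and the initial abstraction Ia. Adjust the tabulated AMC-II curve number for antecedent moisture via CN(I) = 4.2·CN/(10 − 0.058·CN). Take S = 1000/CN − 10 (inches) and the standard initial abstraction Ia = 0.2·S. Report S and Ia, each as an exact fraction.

Dry (AMC I): CN(I) = 4.2·47/(10 − 0.058·47) = (987/5)/(3637/500) = 98700/3637 ≈ 27.138
S = 1000/(98700/3637) − 10 = 26500/987 in ≈ 26.849 in
Ia = 0.2·(26500/987) = 5300/987 in ≈ 5.370 in

S = 26500/987 in ≈ 26.849 in; Ia = 5300/987 in ≈ 5.370 in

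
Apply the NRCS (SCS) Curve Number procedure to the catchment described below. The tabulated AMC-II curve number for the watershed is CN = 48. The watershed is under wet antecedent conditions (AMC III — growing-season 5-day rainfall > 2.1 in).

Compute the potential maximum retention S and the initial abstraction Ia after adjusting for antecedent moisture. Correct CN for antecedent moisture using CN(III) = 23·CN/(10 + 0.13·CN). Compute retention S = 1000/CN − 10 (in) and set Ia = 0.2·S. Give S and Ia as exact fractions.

CN(III) from CN(II)=48: (23·48)/(10 + 0.13·48) = 13800/203 ≈ 67.980
S = 1000/(13800/203) − 10 = 325/69 in ≈ 4.710 in
Ia = 0.2S: 0.2·4.710 = 0.942 in (exactly 65/69)

S = 325/69 in ≈ 4.710 in; Ia = 65/69 in ≈ 0.942 in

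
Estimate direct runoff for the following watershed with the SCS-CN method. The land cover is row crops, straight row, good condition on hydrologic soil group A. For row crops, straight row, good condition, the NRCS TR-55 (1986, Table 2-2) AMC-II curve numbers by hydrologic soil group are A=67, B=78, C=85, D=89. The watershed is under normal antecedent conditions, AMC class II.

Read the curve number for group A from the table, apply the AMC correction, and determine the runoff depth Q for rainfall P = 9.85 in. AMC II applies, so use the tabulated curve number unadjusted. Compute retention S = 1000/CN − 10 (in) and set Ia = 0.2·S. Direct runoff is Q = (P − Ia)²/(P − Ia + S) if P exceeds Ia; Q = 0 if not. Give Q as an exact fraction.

NRCS table: row crops, straight row, good condition, soil group A → CN(II) = 67
Average conditions: CN = 67 (no AMC adjustment).
Retention S: 1000/CN − 10 with CN=67.000 → S = 330/67 ≈ 4.925 in
Ia = 0.2S: 0.2·4.925 = 0.985 in (exactly 66/67)
Excess rainfall: 9.850 − 0.985 = 8.865 in; P > Ia so Q > 0
Runoff Q = (P−Ia)²/(P−Ia+S) = (8.865)²/(8.865+4.925) = 141110641/24761860 ≈ 5.699 in

Q = 141110641/24761860 in ≈ 5.699 in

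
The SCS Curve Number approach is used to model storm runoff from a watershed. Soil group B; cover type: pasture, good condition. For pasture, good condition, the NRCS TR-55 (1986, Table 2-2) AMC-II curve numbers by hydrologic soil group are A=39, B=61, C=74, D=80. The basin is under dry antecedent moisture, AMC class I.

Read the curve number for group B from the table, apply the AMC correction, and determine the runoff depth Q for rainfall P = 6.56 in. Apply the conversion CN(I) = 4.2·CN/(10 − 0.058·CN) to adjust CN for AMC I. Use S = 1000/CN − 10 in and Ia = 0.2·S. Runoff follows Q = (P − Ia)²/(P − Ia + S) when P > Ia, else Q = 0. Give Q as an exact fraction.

Q = 352087696/533824725 in ≈ 0.660 in

NRCS table: pasture, good condition, soil group B → CN(II) = 61
CN(I) from CN(II)=61: (4.2·61)/(10 − 0.058·61) = 42700/1077 ≈ 39.647
Retention S: 1000/CN − 10 with CN=39.647 → S = 6500/427 ≈ 15.222 in
Ia = 0.2·(6500/427) = 1300/427 in ≈ 3.044 in
P − Ia = 6.560 − 3.044 = 37528/10675 ≈ 3.516 in (> 0, runoff occurs)
Runoff Q = (P−Ia)²/(P−Ia+S) = (3.516)²/(3.516+15.222) = 352087696/533824725 ≈ 0.660 in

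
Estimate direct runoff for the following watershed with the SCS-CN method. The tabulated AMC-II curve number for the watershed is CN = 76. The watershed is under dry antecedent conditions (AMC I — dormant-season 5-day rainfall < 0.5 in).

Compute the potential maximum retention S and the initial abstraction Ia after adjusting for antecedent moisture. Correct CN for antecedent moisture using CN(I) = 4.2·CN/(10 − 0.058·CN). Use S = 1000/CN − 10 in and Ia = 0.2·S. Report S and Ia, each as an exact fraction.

S = 1000/133 in ≈ 7.519 in; Ia = 200/133 in ≈ 1.504 in

Adjust CN=76 to AMC I: 4.2·76/(10 − 0.058·76) → (1596/5) ÷ (699/125) = 13300/233 ≈ 57.082
S = 1000/(13300/233) − 10 = 1000/133 in ≈ 7.519 in
Initial abstraction Ia = S/5 = (1000/133)/5 = 200/133 ≈ 1.504 in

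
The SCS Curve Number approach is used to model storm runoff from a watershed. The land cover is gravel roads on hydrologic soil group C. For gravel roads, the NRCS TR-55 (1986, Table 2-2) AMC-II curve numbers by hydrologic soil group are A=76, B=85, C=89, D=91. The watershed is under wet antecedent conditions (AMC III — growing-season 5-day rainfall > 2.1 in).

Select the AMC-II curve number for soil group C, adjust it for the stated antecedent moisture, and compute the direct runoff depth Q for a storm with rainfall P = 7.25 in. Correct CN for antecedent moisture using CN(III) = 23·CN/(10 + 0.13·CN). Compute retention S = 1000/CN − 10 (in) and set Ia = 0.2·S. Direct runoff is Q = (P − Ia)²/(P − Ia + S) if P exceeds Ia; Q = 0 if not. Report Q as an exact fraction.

NRCS table: gravel roads, soil group C → CN(II) = 89
Adjust CN=89 to AMC III: 23·89/(10 + 0.13·89) → 2047 ÷ (2157/100) = 204700/2157 ≈ 94.900
Retention S: 1000/CN − 10 with CN=94.900 → S = 1100/2047 ≈ 0.537 in
Ia = 0.2·(1100/2047) = 220/2047 in ≈ 0.107 in
P − Ia = 7.250 − 0.107 = 58483/8188 ≈ 7.143 in (> 0, runoff occurs)
Runoff Q = (P−Ia)²/(P−Ia+S) = (7.143)²/(7.143+0.537) = 3420261289/514886004 ≈ 6.643 in

Q = 3420261289/514886004 in ≈ 6.643 in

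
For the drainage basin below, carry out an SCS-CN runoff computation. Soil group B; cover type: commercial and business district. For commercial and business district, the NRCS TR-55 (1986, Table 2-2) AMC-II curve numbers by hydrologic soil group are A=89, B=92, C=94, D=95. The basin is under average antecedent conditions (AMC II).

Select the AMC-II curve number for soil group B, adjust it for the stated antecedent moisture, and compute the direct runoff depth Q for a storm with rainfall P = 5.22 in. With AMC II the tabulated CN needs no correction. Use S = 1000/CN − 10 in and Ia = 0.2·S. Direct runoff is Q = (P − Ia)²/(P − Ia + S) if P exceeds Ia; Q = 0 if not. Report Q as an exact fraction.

Q = 33674809/7823450 in ≈ 4.304 in

NRCS table: commercial and business district, soil group B → CN(II) = 92
CN(II) = 92; AMC II needs no correction.
Retention S: 1000/CN − 10 with CN=92.000 → S = 20/23 ≈ 0.870 in
Ia = 0.2·(20/23) = 4/23 in ≈ 0.174 in
Since P=5.220 > Ia=0.174: effective rainfall P−Ia = 5803/1150 in
Runoff Q = (P−Ia)²/(P−Ia+S) = (5.046)²/(5.046+0.870) = 33674809/7823450 ≈ 4.304 in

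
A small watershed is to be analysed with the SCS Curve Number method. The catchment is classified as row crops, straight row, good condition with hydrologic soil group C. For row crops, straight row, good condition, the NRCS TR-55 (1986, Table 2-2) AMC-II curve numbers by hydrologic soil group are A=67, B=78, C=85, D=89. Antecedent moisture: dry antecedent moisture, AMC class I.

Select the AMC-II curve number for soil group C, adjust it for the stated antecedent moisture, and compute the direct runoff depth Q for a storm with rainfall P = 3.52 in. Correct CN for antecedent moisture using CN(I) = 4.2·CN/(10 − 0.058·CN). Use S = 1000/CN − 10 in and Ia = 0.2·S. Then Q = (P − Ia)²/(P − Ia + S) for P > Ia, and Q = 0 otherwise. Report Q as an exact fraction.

Q = 7944098/7613025 in ≈ 1.043 in

NRCS table: row crops, straight row, good condition, soil group C → CN(II) = 85
Dry (AMC I): CN(I) = 4.2·85/(10 − 0.058·85) = 357/(507/100) = 11900/169 ≈ 70.414
Max retention: S = 1000/(11900/169) − 10 = 500/119 in (≈ 4.202 in)
Ia = 0.2·(500/119) = 100/119 in ≈ 0.840 in
P − Ia = 3.520 − 0.840 = 7972/2975 ≈ 2.680 in (> 0, runoff occurs)
Q = (7972/2975)²/((7972/2975) + 500/119) = (63552784/8850625)/(20472/2975) = 7944098/7613025 in ≈ 1.043 in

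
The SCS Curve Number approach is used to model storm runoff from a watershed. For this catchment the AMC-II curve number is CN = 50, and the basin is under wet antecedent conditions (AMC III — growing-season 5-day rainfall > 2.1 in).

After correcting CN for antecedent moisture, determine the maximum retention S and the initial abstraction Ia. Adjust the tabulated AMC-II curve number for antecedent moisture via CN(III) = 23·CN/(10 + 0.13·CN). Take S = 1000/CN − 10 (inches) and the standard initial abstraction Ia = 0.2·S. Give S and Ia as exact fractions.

S = 100/23 in ≈ 4.348 in; Ia = 20/23 in ≈ 0.870 in

Adjust CN=50 to AMC III: 23·50/(10 + 0.13·50) → 1150 ÷ (33/2) = 2300/33 ≈ 69.697
Retention S: 1000/CN − 10 with CN=69.697 → S = 100/23 ≈ 4.348 in
Initial abstraction Ia = S/5 = (100/23)/5 = 20/23 ≈ 0.870 in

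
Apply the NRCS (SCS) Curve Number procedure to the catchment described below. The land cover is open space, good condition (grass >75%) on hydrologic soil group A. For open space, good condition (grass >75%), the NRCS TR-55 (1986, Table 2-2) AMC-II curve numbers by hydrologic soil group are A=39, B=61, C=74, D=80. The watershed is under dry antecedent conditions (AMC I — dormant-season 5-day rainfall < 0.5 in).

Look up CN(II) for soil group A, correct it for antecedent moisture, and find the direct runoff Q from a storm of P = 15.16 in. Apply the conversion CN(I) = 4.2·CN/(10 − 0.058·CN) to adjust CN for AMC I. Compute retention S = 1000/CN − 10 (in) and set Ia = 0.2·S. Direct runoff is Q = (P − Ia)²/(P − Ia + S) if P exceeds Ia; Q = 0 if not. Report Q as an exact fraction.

Q = 24932725801/18845210475 in ≈ 1.323 in

NRCS table: open space, good condition (grass >75%), soil group A → CN(II) = 39
Dry (AMC I): CN(I) = 4.2·39/(10 − 0.058·39) = (819/5)/(3869/500) = 81900/3869 ≈ 21.168
Retention S: 1000/CN − 10 with CN=21.168 → S = 30500/819 ≈ 37.241 in
Ia = 0.2S: 0.2·37.241 = 7.448 in (exactly 6100/819)
Excess rainfall: 15.160 − 7.448 = 7.712 in; P > Ia so Q > 0
Q = (157901/20475)²/((157901/20475) + 30500/819) = (24932725801/419225625)/(920401/20475) = 24932725801/18845210475 in ≈ 1.323 in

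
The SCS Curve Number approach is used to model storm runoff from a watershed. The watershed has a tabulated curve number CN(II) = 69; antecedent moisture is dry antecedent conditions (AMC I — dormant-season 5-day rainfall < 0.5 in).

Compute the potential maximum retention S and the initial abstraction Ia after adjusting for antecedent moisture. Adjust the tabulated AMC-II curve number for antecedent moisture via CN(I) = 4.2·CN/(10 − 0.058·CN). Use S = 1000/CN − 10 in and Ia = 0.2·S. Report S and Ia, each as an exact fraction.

Dry (AMC I): CN(I) = 4.2·69/(10 − 0.058·69) = (1449/5)/(2999/500) = 144900/2999 ≈ 48.316
S = 1000/(144900/2999) − 10 = 15500/1449 in ≈ 10.697 in
Ia = 0.2S: 0.2·10.697 = 2.139 in (exactly 3100/1449)

S = 15500/1449 in ≈ 10.697 in; Ia = 3100/1449 in ≈ 2.139 in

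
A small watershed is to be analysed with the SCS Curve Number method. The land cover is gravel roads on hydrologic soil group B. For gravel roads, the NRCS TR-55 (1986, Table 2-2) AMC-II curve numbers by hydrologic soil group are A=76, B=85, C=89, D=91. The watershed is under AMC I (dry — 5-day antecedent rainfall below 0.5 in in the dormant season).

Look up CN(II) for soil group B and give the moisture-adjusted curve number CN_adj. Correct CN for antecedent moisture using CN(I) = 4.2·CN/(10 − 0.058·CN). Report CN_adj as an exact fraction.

CN_adj = 11900/169 ≈ 70.414

NRCS table: gravel roads, soil group B → CN(II) = 85
CN(I) from CN(II)=85: (4.2·85)/(10 − 0.058·85) = 11900/169 ≈ 70.414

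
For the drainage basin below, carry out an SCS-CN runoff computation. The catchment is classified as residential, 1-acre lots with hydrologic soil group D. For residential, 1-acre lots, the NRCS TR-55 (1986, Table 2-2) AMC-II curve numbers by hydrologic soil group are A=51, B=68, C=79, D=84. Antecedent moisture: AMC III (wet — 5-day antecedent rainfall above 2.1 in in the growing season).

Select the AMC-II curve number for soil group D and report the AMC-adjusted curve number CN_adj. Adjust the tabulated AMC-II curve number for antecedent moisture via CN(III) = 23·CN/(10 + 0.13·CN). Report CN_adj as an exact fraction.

CN_adj = 48300/523 ≈ 92.352

NRCS table: residential, 1-acre lots, soil group D → CN(II) = 84
CN(III) from CN(II)=84: (23·84)/(10 + 0.13·84) = 48300/523 ≈ 92.352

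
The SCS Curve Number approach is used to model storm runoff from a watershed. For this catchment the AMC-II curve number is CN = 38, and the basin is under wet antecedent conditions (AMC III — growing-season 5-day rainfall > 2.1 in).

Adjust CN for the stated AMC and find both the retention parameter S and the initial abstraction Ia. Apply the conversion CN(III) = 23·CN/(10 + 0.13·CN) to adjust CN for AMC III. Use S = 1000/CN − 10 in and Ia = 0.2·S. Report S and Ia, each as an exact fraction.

S = 3100/437 in ≈ 7.094 in; Ia = 620/437 in ≈ 1.419 in

Adjust CN=38 to AMC III: 23·38/(10 + 0.13·38) → 874 ÷ (747/50) = 43700/747 ≈ 58.501
Max retention: S = 1000/(43700/747) − 10 = 3100/437 in (≈ 7.094 in)
Ia = 0.2·(3100/437) = 620/437 in ≈ 1.419 in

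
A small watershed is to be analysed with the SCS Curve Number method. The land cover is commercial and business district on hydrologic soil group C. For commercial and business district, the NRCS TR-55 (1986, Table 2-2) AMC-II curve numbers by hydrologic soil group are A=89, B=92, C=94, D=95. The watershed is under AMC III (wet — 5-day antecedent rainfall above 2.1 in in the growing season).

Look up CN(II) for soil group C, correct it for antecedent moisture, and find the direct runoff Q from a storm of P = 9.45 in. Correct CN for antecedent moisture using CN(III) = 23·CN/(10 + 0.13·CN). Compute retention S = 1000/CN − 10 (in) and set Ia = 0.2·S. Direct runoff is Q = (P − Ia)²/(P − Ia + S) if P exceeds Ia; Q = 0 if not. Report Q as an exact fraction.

Q = 13751088627/1506978860 in ≈ 9.125 in

NRCS table: commercial and business district, soil group C → CN(II) = 94
Adjust CN=94 to AMC III: 23·94/(10 + 0.13·94) → 2162 ÷ (1111/50) = 108100/1111 ≈ 97.300
Max retention: S = 1000/(108100/1111) − 10 = 300/1081 in (≈ 0.278 in)
Ia = 0.2·(300/1081) = 60/1081 in ≈ 0.056 in
Since P=9.450 > Ia=0.056: effective rainfall P−Ia = 203109/21620 in
Q: (203109/21620)² ÷ (209109/21620) = 13751088627/1506978860 in (≈ 9.125 in)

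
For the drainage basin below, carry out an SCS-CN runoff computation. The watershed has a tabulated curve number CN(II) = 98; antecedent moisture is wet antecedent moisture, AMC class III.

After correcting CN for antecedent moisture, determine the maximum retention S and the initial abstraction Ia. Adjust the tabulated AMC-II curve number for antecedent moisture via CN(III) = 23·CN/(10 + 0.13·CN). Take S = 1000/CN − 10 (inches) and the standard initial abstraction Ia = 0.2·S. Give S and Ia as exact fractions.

S = 100/1127 in ≈ 0.089 in; Ia = 20/1127 in ≈ 0.018 in

Adjust CN=98 to AMC III: 23·98/(10 + 0.13·98) → 2254 ÷ (1137/50) = 112700/1137 ≈ 99.120
S = 1000/(112700/1137) − 10 = 100/1127 in ≈ 0.089 in
Ia = 0.2·(100/1127) = 20/1127 in ≈ 0.018 in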